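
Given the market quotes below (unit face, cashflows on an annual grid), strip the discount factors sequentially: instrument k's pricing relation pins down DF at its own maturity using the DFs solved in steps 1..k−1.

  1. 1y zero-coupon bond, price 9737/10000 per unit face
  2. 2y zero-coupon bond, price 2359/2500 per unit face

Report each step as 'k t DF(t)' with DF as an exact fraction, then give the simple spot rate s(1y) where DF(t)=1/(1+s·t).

step 1 [1y] zero: DF = P = 9737/10000 ≈ 0.973700
step 2 [2y] zero: DF = P = 2359/2500 ≈ 0.943600

1 1 9737/10000
2 2 2359/2500
s(1y) = (1/(9737/10000) − 1)/(1) = 263/9737 ≈ 2.7010%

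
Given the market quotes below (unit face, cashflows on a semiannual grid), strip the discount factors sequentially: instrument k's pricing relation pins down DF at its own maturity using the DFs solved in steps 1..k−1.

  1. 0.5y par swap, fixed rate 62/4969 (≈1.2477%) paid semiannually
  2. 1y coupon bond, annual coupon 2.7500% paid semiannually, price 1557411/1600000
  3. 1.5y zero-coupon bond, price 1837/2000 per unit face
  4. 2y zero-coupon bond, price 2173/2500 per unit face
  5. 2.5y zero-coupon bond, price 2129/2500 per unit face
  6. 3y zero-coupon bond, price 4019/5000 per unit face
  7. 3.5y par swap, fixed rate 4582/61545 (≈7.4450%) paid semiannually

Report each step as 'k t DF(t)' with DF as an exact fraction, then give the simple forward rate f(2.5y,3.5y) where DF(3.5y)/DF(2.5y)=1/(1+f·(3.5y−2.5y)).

1 1/2 4969/5000
2 1 9467/10000
3 3/2 1837/2000
4 2 2173/2500
5 5/2 2129/2500
6 3 4019/5000
7 7/2 7709/10000
f(2.5y,3.5y) = ((2129/2500)/(7709/10000) − 1)/(1) = 807/7709 ≈ 10.4683%

step 1 [0.5y] swap r/2=31/4969: DF=(1 − 31/4969·(0))/(1+31/4969) = 4969/5000 ≈ 0.993800
step 2 [1y] bond c/2=11/800: DF=(1557411/1600000 − 11/800·(0.993800))/(1+11/800) = 9467/10000 ≈ 0.946700
step 3 [1.5y] zero: DF = P = 1837/2000 ≈ 0.918500
step 4 [2y] zero: DF = P = 2173/2500 ≈ 0.869200
step 5 [2.5y] zero: DF = P = 2129/2500 ≈ 0.851600
step 6 [3y] zero: DF = P = 4019/5000 ≈ 0.803800
step 7 [3.5y] swap r/2=2291/61545: DF=(1 − 2291/61545·(0.993800+0.946700+0.918500+0.869200+0.851600+0.803800))/(1+2291/61545) = 7709/10000 ≈ 0.770900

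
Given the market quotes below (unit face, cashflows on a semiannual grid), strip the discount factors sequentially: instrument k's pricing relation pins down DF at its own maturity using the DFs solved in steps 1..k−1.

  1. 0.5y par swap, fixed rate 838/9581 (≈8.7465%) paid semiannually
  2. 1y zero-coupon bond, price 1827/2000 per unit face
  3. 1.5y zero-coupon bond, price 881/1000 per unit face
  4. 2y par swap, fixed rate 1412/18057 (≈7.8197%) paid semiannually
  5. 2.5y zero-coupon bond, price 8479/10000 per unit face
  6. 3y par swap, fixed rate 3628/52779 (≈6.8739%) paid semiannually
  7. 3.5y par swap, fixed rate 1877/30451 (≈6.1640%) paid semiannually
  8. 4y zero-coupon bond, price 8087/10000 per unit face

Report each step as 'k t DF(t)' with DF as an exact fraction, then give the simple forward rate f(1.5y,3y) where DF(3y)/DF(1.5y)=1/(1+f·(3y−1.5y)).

step 1 [0.5y] swap r/2=419/9581: DF=(1 − 419/9581·(0))/(1+419/9581) = 9581/10000 ≈ 0.958100
step 2 [1y] zero: DF = P = 1827/2000 ≈ 0.913500
step 3 [1.5y] zero: DF = P = 881/1000 ≈ 0.881000
step 4 [2y] swap r/2=706/18057: DF=(1 − 706/18057·(0.958100+0.913500+0.881000))/(1+706/18057) = 2147/2500 ≈ 0.858800
step 5 [2.5y] zero: DF = P = 8479/10000 ≈ 0.847900
step 6 [3y] swap r/2=1814/52779: DF=(1 − 1814/52779·(0.958100+0.913500+0.881000+0.858800+0.847900))/(1+1814/52779) = 4093/5000 ≈ 0.818600
step 7 [3.5y] swap r/2=1877/60902: DF=(1 − 1877/60902·(0.958100+0.913500+0.881000+0.858800+0.847900+0.818600))/(1+1877/60902) = 8123/10000 ≈ 0.812300
step 8 [4y] zero: DF = P = 8087/10000 ≈ 0.808700

1 1/2 9581/10000
2 1 1827/2000
3 3/2 881/1000
4 2 2147/2500
5 5/2 8479/10000
6 3 4093/5000
7 7/2 8123/10000
8 4 8087/10000
f(1.5y,3y) = ((881/1000)/(4093/5000) − 1)/(3/2) = 208/4093 ≈ 5.0818%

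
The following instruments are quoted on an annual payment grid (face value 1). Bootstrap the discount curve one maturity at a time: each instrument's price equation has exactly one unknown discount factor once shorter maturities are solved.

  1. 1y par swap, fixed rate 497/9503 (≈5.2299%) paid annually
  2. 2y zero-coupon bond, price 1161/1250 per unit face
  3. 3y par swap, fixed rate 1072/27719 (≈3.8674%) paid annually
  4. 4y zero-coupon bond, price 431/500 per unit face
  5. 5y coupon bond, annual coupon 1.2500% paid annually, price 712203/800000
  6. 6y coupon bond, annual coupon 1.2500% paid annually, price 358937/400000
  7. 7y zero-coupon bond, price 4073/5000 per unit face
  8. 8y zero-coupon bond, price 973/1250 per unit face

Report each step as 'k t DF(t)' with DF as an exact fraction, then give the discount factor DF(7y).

step 1 [1y] swap r/1=497/9503: DF=(1 − 497/9503·(0))/(1+497/9503) = 9503/10000 ≈ 0.950300
step 2 [2y] zero: DF = P = 1161/1250 ≈ 0.928800
step 3 [3y] swap r/1=1072/27719: DF=(1 − 1072/27719·(0.950300+0.928800))/(1+1072/27719) = 558/625 ≈ 0.892800
step 4 [4y] zero: DF = P = 431/500 ≈ 0.862000
step 5 [5y] bond c/1=1/80: DF=(712203/800000 − 1/80·(0.950300+0.928800+0.892800+0.862000))/(1+1/80) = 1043/1250 ≈ 0.834400
step 6 [6y] bond c/1=1/80: DF=(358937/400000 − 1/80·(0.950300+0.928800+0.892800+0.862000+0.834400))/(1+1/80) = 8311/10000 ≈ 0.831100
step 7 [7y] zero: DF = P = 4073/5000 ≈ 0.814600
step 8 [8y] zero: DF = P = 973/1250 ≈ 0.778400

1 1 9503/10000
2 2 1161/1250
3 3 558/625
4 4 431/500
5 5 1043/1250
6 6 8311/10000
7 7 4073/5000
8 8 973/1250
DF(7y) = 4073/5000 ≈ 0.814600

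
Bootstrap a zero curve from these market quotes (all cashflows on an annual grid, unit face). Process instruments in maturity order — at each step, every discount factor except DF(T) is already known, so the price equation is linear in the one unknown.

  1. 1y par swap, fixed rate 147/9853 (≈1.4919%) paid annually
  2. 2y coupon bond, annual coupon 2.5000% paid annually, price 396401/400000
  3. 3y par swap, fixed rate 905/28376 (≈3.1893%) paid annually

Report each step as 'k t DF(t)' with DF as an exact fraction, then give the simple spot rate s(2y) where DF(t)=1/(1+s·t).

step 1 [1y] swap r/1=147/9853: DF=(1 − 147/9853·(0))/(1+147/9853) = 9853/10000 ≈ 0.985300
step 2 [2y] bond c/1=1/40: DF=(396401/400000 − 1/40·(0.985300))/(1+1/40) = 2357/2500 ≈ 0.942800
step 3 [3y] swap r/1=905/28376: DF=(1 − 905/28376·(0.985300+0.942800))/(1+905/28376) = 1819/2000 ≈ 0.909500

1 1 9853/10000
2 2 2357/2500
3 3 1819/2000
s(2y) = (1/(2357/2500) − 1)/(2) = 143/4714 ≈ 3.0335%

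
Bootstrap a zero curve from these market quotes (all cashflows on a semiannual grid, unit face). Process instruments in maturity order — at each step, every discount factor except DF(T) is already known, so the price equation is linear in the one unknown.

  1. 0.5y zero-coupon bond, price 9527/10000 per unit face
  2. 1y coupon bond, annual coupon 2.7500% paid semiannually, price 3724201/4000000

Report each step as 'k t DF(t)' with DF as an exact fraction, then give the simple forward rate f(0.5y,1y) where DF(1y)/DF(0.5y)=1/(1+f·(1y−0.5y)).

1 1/2 9527/10000
2 1 1811/2000
f(0.5y,1y) = ((9527/10000)/(1811/2000) − 1)/(1/2) = 944/9055 ≈ 10.4252%

step 1 [0.5y] zero: DF = P = 9527/10000 ≈ 0.952700
step 2 [1y] bond c/2=11/800: DF=(3724201/4000000 − 11/800·(0.952700))/(1+11/800) = 1811/2000 ≈ 0.905500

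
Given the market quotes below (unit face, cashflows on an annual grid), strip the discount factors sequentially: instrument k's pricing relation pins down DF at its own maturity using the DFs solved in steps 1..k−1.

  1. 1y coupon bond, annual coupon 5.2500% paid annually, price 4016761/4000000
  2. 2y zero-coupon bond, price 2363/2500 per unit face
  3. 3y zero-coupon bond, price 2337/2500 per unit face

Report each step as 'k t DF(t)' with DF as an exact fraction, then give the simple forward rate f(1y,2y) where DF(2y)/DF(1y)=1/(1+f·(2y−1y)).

step 1 [1y] bond c/1=21/400: DF=(4016761/4000000 − 21/400·(0))/(1+21/400) = 9541/10000 ≈ 0.954100
step 2 [2y] zero: DF = P = 2363/2500 ≈ 0.945200
step 3 [3y] zero: DF = P = 2337/2500 ≈ 0.934800

1 1 9541/10000
2 2 2363/2500
3 3 2337/2500
f(1y,2y) = ((9541/10000)/(2363/2500) − 1)/(1) = 89/9452 ≈ 0.9416%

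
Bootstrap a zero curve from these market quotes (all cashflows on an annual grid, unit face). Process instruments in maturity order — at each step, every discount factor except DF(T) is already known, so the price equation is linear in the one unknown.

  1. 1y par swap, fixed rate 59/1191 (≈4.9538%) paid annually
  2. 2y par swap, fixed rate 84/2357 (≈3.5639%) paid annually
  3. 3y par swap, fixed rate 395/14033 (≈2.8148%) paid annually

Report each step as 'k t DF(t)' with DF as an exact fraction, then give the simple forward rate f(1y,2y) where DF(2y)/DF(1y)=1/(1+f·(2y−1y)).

step 1 [1y] swap r/1=59/1191: DF=(1 − 59/1191·(0))/(1+59/1191) = 1191/1250 ≈ 0.952800
step 2 [2y] swap r/1=84/2357: DF=(1 − 84/2357·(0.952800))/(1+84/2357) = 583/625 ≈ 0.932800
step 3 [3y] swap r/1=395/14033: DF=(1 − 395/14033·(0.952800+0.932800))/(1+395/14033) = 921/1000 ≈ 0.921000

1 1 1191/1250
2 2 583/625
3 3 921/1000
f(1y,2y) = ((1191/1250)/(583/625) − 1)/(1) = 25/1166 ≈ 2.1441%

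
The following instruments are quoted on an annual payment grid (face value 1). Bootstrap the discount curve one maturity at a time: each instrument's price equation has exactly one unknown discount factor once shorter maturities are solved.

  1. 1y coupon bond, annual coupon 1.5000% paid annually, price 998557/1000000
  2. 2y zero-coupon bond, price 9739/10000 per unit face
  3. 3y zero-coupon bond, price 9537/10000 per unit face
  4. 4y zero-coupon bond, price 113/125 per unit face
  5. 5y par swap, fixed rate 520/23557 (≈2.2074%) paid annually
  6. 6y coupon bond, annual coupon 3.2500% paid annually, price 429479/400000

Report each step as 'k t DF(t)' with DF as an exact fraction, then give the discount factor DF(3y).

1 1 4919/5000
2 2 9739/10000
3 3 9537/10000
4 4 113/125
5 5 112/125
6 6 2229/2500
DF(3y) = 9537/10000 ≈ 0.953700

step 1 [1y] bond c/1=3/200: DF=(998557/1000000 − 3/200·(0))/(1+3/200) = 4919/5000 ≈ 0.983800
step 2 [2y] zero: DF = P = 9739/10000 ≈ 0.973900
step 3 [3y] zero: DF = P = 9537/10000 ≈ 0.953700
step 4 [4y] zero: DF = P = 113/125 ≈ 0.904000
step 5 [5y] swap r/1=520/23557: DF=(1 − 520/23557·(0.983800+0.973900+0.953700+0.904000))/(1+520/23557) = 112/125 ≈ 0.896000
step 6 [6y] bond c/1=13/400: DF=(429479/400000 − 13/400·(0.983800+0.973900+0.953700+0.904000+0.896000))/(1+13/400) = 2229/2500 ≈ 0.891600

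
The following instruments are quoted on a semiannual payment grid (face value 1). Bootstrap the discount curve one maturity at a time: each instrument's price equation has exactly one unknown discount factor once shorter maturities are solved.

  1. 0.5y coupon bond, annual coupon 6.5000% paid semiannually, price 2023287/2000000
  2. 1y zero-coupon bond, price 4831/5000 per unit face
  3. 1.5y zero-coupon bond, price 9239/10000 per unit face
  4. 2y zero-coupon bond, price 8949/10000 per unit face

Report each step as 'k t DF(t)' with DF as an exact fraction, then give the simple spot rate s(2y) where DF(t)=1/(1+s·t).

step 1 [0.5y] bond c/2=13/400: DF=(2023287/2000000 − 13/400·(0))/(1+13/400) = 4899/5000 ≈ 0.979800
step 2 [1y] zero: DF = P = 4831/5000 ≈ 0.966200
step 3 [1.5y] zero: DF = P = 9239/10000 ≈ 0.923900
step 4 [2y] zero: DF = P = 8949/10000 ≈ 0.894900

1 1/2 4899/5000
2 1 4831/5000
3 3/2 9239/10000
4 2 8949/10000
s(2y) = (1/(8949/10000) − 1)/(2) = 1051/17898 ≈ 5.8722%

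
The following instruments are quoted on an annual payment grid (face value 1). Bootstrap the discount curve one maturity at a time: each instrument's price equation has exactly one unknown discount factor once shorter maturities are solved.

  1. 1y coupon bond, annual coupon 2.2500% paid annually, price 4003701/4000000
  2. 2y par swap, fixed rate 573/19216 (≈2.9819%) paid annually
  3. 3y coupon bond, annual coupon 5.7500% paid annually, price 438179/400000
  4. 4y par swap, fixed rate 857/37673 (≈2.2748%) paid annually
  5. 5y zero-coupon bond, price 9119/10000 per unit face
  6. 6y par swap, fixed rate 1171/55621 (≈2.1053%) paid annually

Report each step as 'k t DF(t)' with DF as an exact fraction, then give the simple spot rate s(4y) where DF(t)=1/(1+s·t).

1 1 9789/10000
2 2 9427/10000
3 3 4657/5000
4 4 9143/10000
5 5 9119/10000
6 6 8829/10000
s(4y) = (1/(9143/10000) − 1)/(4) = 857/36572 ≈ 2.3433%

step 1 [1y] bond c/1=9/400: DF=(4003701/4000000 − 9/400·(0))/(1+9/400) = 9789/10000 ≈ 0.978900
step 2 [2y] swap r/1=573/19216: DF=(1 − 573/19216·(0.978900))/(1+573/19216) = 9427/10000 ≈ 0.942700
step 3 [3y] bond c/1=23/400: DF=(438179/400000 − 23/400·(0.978900+0.942700))/(1+23/400) = 4657/5000 ≈ 0.931400
step 4 [4y] swap r/1=857/37673: DF=(1 − 857/37673·(0.978900+0.942700+0.931400))/(1+857/37673) = 9143/10000 ≈ 0.914300
step 5 [5y] zero: DF = P = 9119/10000 ≈ 0.911900
step 6 [6y] swap r/1=1171/55621: DF=(1 − 1171/55621·(0.978900+0.942700+0.931400+0.914300+0.911900))/(1+1171/55621) = 8829/10000 ≈ 0.882900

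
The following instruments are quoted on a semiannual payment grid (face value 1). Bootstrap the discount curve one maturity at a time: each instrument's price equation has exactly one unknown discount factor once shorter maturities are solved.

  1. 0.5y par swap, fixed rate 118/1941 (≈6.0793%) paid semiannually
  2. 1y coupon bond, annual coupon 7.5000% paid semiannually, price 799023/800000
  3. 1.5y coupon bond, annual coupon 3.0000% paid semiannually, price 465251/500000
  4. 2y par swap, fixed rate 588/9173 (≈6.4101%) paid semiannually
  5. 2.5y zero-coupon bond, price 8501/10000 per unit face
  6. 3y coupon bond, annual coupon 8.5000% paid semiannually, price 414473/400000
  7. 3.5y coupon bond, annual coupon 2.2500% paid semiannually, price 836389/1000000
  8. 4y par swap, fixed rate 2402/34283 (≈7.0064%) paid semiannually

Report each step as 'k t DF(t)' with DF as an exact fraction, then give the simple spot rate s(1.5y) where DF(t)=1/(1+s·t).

1 1/2 1941/2000
2 1 2319/2500
3 3/2 8887/10000
4 2 1103/1250
5 5/2 8501/10000
6 3 8097/10000
7 7/2 3839/5000
8 4 3799/5000
s(1.5y) = (1/(8887/10000) − 1)/(3/2) = 742/8887 ≈ 8.3493%

step 1 [0.5y] swap r/2=59/1941: DF=(1 − 59/1941·(0))/(1+59/1941) = 1941/2000 ≈ 0.970500
step 2 [1y] bond c/2=3/80: DF=(799023/800000 − 3/80·(0.970500))/(1+3/80) = 2319/2500 ≈ 0.927600
step 3 [1.5y] bond c/2=3/200: DF=(465251/500000 − 3/200·(0.970500+0.927600))/(1+3/200) = 8887/10000 ≈ 0.888700
step 4 [2y] swap r/2=294/9173: DF=(1 − 294/9173·(0.970500+0.927600+0.888700))/(1+294/9173) = 1103/1250 ≈ 0.882400
step 5 [2.5y] zero: DF = P = 8501/10000 ≈ 0.850100
step 6 [3y] bond c/2=17/400: DF=(414473/400000 − 17/400·(0.970500+0.927600+0.888700+0.882400+0.850100))/(1+17/400) = 8097/10000 ≈ 0.809700
step 7 [3.5y] bond c/2=9/800: DF=(836389/1000000 − 9/800·(0.970500+0.927600+0.888700+0.882400+0.850100+0.809700))/(1+9/800) = 3839/5000 ≈ 0.767800
step 8 [4y] swap r/2=1201/34283: DF=(1 − 1201/34283·(0.970500+0.927600+0.888700+0.882400+0.850100+0.809700+0.767800))/(1+1201/34283) = 3799/5000 ≈ 0.759800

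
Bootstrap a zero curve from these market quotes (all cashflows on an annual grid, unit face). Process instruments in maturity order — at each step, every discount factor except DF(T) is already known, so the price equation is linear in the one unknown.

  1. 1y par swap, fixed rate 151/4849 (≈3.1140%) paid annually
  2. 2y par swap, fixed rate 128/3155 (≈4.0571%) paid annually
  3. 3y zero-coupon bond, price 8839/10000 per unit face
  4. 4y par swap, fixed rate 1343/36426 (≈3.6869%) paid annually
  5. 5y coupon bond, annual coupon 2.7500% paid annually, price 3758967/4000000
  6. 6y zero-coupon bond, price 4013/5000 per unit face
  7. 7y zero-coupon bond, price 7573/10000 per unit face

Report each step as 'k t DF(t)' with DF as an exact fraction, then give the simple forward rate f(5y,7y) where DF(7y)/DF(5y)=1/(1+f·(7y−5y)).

step 1 [1y] swap r/1=151/4849: DF=(1 − 151/4849·(0))/(1+151/4849) = 4849/5000 ≈ 0.969800
step 2 [2y] swap r/1=128/3155: DF=(1 − 128/3155·(0.969800))/(1+128/3155) = 577/625 ≈ 0.923200
step 3 [3y] zero: DF = P = 8839/10000 ≈ 0.883900
step 4 [4y] swap r/1=1343/36426: DF=(1 − 1343/36426·(0.969800+0.923200+0.883900))/(1+1343/36426) = 8657/10000 ≈ 0.865700
step 5 [5y] bond c/1=11/400: DF=(3758967/4000000 − 11/400·(0.969800+0.923200+0.883900+0.865700))/(1+11/400) = 8171/10000 ≈ 0.817100
step 6 [6y] zero: DF = P = 4013/5000 ≈ 0.802600
step 7 [7y] zero: DF = P = 7573/10000 ≈ 0.757300

1 1 4849/5000
2 2 577/625
3 3 8839/10000
4 4 8657/10000
5 5 8171/10000
6 6 4013/5000
7 7 7573/10000
f(5y,7y) = ((8171/10000)/(7573/10000) − 1)/(2) = 299/7573 ≈ 3.9482%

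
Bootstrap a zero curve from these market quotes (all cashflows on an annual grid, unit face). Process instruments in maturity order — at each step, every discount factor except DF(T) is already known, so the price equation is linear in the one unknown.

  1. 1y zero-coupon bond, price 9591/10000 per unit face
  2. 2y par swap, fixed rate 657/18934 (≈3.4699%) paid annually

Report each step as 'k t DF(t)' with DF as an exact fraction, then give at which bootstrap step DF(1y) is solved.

step 1 [1y] zero: DF = P = 9591/10000 ≈ 0.959100
step 2 [2y] swap r/1=657/18934: DF=(1 − 657/18934·(0.959100))/(1+657/18934) = 9343/10000 ≈ 0.934300

1 1 9591/10000
2 2 9343/10000
DF(1y) is solved at step 1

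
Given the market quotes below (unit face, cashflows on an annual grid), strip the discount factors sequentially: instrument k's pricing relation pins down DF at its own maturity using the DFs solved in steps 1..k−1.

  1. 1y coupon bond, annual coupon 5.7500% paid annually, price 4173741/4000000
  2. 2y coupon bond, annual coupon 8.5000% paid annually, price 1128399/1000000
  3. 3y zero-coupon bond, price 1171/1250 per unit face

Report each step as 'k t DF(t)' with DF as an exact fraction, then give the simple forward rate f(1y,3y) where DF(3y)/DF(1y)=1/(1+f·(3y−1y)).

1 1 9867/10000
2 2 9627/10000
3 3 1171/1250
f(1y,3y) = ((9867/10000)/(1171/1250) − 1)/(2) = 499/18736 ≈ 2.6633%

step 1 [1y] bond c/1=23/400: DF=(4173741/4000000 − 23/400·(0))/(1+23/400) = 9867/10000 ≈ 0.986700
step 2 [2y] bond c/1=17/200: DF=(1128399/1000000 − 17/200·(0.986700))/(1+17/200) = 9627/10000 ≈ 0.962700
step 3 [3y] zero: DF = P = 1171/1250 ≈ 0.936800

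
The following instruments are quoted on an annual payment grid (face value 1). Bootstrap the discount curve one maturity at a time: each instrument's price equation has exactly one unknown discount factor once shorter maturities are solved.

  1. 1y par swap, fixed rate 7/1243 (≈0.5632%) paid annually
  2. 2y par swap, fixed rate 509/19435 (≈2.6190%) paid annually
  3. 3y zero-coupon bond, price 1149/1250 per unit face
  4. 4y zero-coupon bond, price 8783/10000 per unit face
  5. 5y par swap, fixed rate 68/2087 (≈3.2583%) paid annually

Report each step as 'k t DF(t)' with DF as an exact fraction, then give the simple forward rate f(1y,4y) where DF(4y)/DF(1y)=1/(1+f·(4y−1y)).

step 1 [1y] swap r/1=7/1243: DF=(1 − 7/1243·(0))/(1+7/1243) = 1243/1250 ≈ 0.994400
step 2 [2y] swap r/1=509/19435: DF=(1 − 509/19435·(0.994400))/(1+509/19435) = 9491/10000 ≈ 0.949100
step 3 [3y] zero: DF = P = 1149/1250 ≈ 0.919200
step 4 [4y] zero: DF = P = 8783/10000 ≈ 0.878300
step 5 [5y] swap r/1=68/2087: DF=(1 − 68/2087·(0.994400+0.949100+0.919200+0.878300))/(1+68/2087) = 1063/1250 ≈ 0.850400

1 1 1243/1250
2 2 9491/10000
3 3 1149/1250
4 4 8783/10000
5 5 1063/1250
f(1y,4y) = ((1243/1250)/(8783/10000) − 1)/(3) = 387/8783 ≈ 4.4062%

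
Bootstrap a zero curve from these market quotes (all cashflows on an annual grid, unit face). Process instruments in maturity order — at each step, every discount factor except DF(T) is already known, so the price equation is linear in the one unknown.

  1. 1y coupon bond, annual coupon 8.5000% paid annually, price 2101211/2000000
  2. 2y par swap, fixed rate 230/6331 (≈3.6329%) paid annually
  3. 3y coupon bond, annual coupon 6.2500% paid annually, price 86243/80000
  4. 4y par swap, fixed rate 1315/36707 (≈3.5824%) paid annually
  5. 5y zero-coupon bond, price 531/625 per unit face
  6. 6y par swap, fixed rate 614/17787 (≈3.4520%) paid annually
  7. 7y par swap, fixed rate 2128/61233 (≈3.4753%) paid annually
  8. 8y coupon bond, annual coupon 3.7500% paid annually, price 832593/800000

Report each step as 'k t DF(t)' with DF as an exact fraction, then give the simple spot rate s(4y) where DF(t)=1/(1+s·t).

1 1 9683/10000
2 2 931/1000
3 3 9029/10000
4 4 1737/2000
5 5 531/625
6 6 4079/5000
7 7 492/625
8 8 3909/5000
s(4y) = (1/(1737/2000) − 1)/(4) = 263/6948 ≈ 3.7853%

step 1 [1y] bond c/1=17/200: DF=(2101211/2000000 − 17/200·(0))/(1+17/200) = 9683/10000 ≈ 0.968300
step 2 [2y] swap r/1=230/6331: DF=(1 − 230/6331·(0.968300))/(1+230/6331) = 931/1000 ≈ 0.931000
step 3 [3y] bond c/1=1/16: DF=(86243/80000 − 1/16·(0.968300+0.931000))/(1+1/16) = 9029/10000 ≈ 0.902900
step 4 [4y] swap r/1=1315/36707: DF=(1 − 1315/36707·(0.968300+0.931000+0.902900))/(1+1315/36707) = 1737/2000 ≈ 0.868500
step 5 [5y] zero: DF = P = 531/625 ≈ 0.849600
step 6 [6y] swap r/1=614/17787: DF=(1 − 614/17787·(0.968300+0.931000+0.902900+0.868500+0.849600))/(1+614/17787) = 4079/5000 ≈ 0.815800
step 7 [7y] swap r/1=2128/61233: DF=(1 − 2128/61233·(0.968300+0.931000+0.902900+0.868500+0.849600+0.815800))/(1+2128/61233) = 492/625 ≈ 0.787200
step 8 [8y] bond c/1=3/80: DF=(832593/800000 − 3/80·(0.968300+0.931000+0.902900+0.868500+0.849600+0.815800+0.787200))/(1+3/80) = 3909/5000 ≈ 0.781800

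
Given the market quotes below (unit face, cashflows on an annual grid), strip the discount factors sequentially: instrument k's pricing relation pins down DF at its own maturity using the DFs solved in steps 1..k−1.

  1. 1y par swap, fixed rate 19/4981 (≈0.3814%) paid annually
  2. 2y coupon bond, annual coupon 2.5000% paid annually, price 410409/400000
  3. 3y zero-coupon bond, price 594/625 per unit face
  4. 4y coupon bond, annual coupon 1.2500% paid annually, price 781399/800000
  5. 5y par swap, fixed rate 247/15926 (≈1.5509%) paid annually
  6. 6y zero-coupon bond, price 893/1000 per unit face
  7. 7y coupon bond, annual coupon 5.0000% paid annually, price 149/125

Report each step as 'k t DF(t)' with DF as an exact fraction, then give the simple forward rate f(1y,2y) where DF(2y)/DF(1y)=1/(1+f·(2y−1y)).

1 1 4981/5000
2 2 9767/10000
3 3 594/625
4 4 4643/5000
5 5 9259/10000
6 6 893/1000
7 7 2163/2500
f(1y,2y) = ((4981/5000)/(9767/10000) − 1)/(1) = 195/9767 ≈ 1.9965%

step 1 [1y] swap r/1=19/4981: DF=(1 − 19/4981·(0))/(1+19/4981) = 4981/5000 ≈ 0.996200
step 2 [2y] bond c/1=1/40: DF=(410409/400000 − 1/40·(0.996200))/(1+1/40) = 9767/10000 ≈ 0.976700
step 3 [3y] zero: DF = P = 594/625 ≈ 0.950400
step 4 [4y] bond c/1=1/80: DF=(781399/800000 − 1/80·(0.996200+0.976700+0.950400))/(1+1/80) = 4643/5000 ≈ 0.928600
step 5 [5y] swap r/1=247/15926: DF=(1 − 247/15926·(0.996200+0.976700+0.950400+0.928600))/(1+247/15926) = 9259/10000 ≈ 0.925900
step 6 [6y] zero: DF = P = 893/1000 ≈ 0.893000
step 7 [7y] bond c/1=1/20: DF=(149/125 − 1/20·(0.996200+0.976700+0.950400+0.928600+0.925900+0.893000))/(1+1/20) = 2163/2500 ≈ 0.865200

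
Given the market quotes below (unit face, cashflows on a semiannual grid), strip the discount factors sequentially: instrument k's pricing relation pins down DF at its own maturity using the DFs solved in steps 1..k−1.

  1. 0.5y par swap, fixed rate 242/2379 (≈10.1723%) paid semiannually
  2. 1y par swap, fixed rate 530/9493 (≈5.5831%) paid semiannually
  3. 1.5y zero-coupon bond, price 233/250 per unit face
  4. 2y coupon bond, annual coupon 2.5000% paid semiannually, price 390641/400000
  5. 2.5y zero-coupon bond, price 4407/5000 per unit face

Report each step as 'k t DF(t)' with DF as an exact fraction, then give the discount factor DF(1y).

1 1/2 2379/2500
2 1 947/1000
3 3/2 233/250
4 2 581/625
5 5/2 4407/5000
DF(1y) = 947/1000 ≈ 0.947000

step 1 [0.5y] swap r/2=121/2379: DF=(1 − 121/2379·(0))/(1+121/2379) = 2379/2500 ≈ 0.951600
step 2 [1y] swap r/2=265/9493: DF=(1 − 265/9493·(0.951600))/(1+265/9493) = 947/1000 ≈ 0.947000
step 3 [1.5y] zero: DF = P = 233/250 ≈ 0.932000
step 4 [2y] bond c/2=1/80: DF=(390641/400000 − 1/80·(0.951600+0.947000+0.932000))/(1+1/80) = 581/625 ≈ 0.929600
step 5 [2.5y] zero: DF = P = 4407/5000 ≈ 0.881400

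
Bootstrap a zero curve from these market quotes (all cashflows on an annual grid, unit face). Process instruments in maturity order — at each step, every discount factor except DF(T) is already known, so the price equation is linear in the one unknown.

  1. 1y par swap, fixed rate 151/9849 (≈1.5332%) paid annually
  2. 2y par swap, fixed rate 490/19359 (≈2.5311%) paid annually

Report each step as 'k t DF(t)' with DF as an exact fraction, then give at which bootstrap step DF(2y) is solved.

step 1 [1y] swap r/1=151/9849: DF=(1 − 151/9849·(0))/(1+151/9849) = 9849/10000 ≈ 0.984900
step 2 [2y] swap r/1=490/19359: DF=(1 − 490/19359·(0.984900))/(1+490/19359) = 951/1000 ≈ 0.951000

1 1 9849/10000
2 2 951/1000
DF(2y) is solved at step 2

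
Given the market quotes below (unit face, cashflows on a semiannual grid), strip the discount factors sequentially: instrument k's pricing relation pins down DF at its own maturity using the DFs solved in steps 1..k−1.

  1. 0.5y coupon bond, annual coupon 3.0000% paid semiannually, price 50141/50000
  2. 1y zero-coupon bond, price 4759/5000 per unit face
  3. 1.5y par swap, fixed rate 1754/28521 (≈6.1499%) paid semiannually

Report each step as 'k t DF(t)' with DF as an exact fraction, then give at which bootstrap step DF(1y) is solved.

1 1/2 247/250
2 1 4759/5000
3 3/2 9123/10000
DF(1y) is solved at step 2

step 1 [0.5y] bond c/2=3/200: DF=(50141/50000 − 3/200·(0))/(1+3/200) = 247/250 ≈ 0.988000
step 2 [1y] zero: DF = P = 4759/5000 ≈ 0.951800
step 3 [1.5y] swap r/2=877/28521: DF=(1 − 877/28521·(0.988000+0.951800))/(1+877/28521) = 9123/10000 ≈ 0.912300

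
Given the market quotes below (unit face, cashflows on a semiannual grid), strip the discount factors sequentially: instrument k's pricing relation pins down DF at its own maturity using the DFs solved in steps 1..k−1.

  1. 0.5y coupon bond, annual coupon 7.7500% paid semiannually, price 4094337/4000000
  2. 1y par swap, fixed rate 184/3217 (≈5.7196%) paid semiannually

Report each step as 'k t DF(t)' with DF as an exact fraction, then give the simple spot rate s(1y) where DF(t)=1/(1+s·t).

step 1 [0.5y] bond c/2=31/800: DF=(4094337/4000000 − 31/800·(0))/(1+31/800) = 4927/5000 ≈ 0.985400
step 2 [1y] swap r/2=92/3217: DF=(1 − 92/3217·(0.985400))/(1+92/3217) = 1181/1250 ≈ 0.944800

1 1/2 4927/5000
2 1 1181/1250
s(1y) = (1/(1181/1250) − 1)/(1) = 69/1181 ≈ 5.8425%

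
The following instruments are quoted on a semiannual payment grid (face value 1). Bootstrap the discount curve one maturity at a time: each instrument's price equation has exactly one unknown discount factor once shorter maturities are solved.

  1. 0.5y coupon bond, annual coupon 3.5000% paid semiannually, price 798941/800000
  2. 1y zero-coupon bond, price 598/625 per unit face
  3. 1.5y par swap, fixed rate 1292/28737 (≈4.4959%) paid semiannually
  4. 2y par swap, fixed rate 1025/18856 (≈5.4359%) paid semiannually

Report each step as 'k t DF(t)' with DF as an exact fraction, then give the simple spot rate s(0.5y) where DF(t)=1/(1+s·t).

step 1 [0.5y] bond c/2=7/400: DF=(798941/800000 − 7/400·(0))/(1+7/400) = 1963/2000 ≈ 0.981500
step 2 [1y] zero: DF = P = 598/625 ≈ 0.956800
step 3 [1.5y] swap r/2=646/28737: DF=(1 − 646/28737·(0.981500+0.956800))/(1+646/28737) = 4677/5000 ≈ 0.935400
step 4 [2y] swap r/2=1025/37712: DF=(1 − 1025/37712·(0.981500+0.956800+0.935400))/(1+1025/37712) = 359/400 ≈ 0.897500

1 1/2 1963/2000
2 1 598/625
3 3/2 4677/5000
4 2 359/400
s(0.5y) = (1/(1963/2000) − 1)/(1/2) = 74/1963 ≈ 3.7697%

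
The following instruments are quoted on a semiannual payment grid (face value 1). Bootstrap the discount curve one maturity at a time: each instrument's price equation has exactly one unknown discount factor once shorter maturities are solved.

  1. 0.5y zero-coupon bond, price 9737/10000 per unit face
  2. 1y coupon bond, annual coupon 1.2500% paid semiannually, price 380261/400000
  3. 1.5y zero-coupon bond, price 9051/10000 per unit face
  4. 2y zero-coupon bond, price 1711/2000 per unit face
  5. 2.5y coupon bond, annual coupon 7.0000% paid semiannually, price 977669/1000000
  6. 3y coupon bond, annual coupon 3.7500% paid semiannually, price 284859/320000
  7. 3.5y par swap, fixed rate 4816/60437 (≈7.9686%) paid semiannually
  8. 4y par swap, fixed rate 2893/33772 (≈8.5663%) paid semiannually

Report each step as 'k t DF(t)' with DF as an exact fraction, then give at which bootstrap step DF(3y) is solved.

1 1/2 9737/10000
2 1 9387/10000
3 3/2 9051/10000
4 2 1711/2000
5 5/2 2051/2500
6 3 7911/10000
7 7/2 949/1250
8 4 7107/10000
DF(3y) is solved at step 6

step 1 [0.5y] zero: DF = P = 9737/10000 ≈ 0.973700
step 2 [1y] bond c/2=1/160: DF=(380261/400000 − 1/160·(0.973700))/(1+1/160) = 9387/10000 ≈ 0.938700
step 3 [1.5y] zero: DF = P = 9051/10000 ≈ 0.905100
step 4 [2y] zero: DF = P = 1711/2000 ≈ 0.855500
step 5 [2.5y] bond c/2=7/200: DF=(977669/1000000 − 7/200·(0.973700+0.938700+0.905100+0.855500))/(1+7/200) = 2051/2500 ≈ 0.820400
step 6 [3y] bond c/2=3/160: DF=(284859/320000 − 3/160·(0.973700+0.938700+0.905100+0.855500+0.820400))/(1+3/160) = 7911/10000 ≈ 0.791100
step 7 [3.5y] swap r/2=2408/60437: DF=(1 − 2408/60437·(0.973700+0.938700+0.905100+0.855500+0.820400+0.791100))/(1+2408/60437) = 949/1250 ≈ 0.759200
step 8 [4y] swap r/2=2893/67544: DF=(1 − 2893/67544·(0.973700+0.938700+0.905100+0.855500+0.820400+0.791100+0.759200))/(1+2893/67544) = 7107/10000 ≈ 0.710700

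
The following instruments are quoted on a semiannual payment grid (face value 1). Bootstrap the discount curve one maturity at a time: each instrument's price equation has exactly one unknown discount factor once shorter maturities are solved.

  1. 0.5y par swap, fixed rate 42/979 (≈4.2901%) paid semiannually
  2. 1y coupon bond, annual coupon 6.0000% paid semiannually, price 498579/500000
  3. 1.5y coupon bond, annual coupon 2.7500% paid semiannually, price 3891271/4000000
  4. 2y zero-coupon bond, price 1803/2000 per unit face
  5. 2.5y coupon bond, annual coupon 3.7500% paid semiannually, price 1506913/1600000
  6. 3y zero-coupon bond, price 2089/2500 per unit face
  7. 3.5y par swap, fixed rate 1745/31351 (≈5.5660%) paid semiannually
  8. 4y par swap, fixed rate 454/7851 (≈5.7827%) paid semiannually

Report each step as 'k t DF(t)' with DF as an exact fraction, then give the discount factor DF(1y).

step 1 [0.5y] swap r/2=21/979: DF=(1 − 21/979·(0))/(1+21/979) = 979/1000 ≈ 0.979000
step 2 [1y] bond c/2=3/100: DF=(498579/500000 − 3/100·(0.979000))/(1+3/100) = 2349/2500 ≈ 0.939600
step 3 [1.5y] bond c/2=11/800: DF=(3891271/4000000 − 11/800·(0.979000+0.939600))/(1+11/800) = 1167/1250 ≈ 0.933600
step 4 [2y] zero: DF = P = 1803/2000 ≈ 0.901500
step 5 [2.5y] bond c/2=3/160: DF=(1506913/1600000 − 3/160·(0.979000+0.939600+0.933600+0.901500))/(1+3/160) = 4277/5000 ≈ 0.855400
step 6 [3y] zero: DF = P = 2089/2500 ≈ 0.835600
step 7 [3.5y] swap r/2=1745/62702: DF=(1 − 1745/62702·(0.979000+0.939600+0.933600+0.901500+0.855400+0.835600))/(1+1745/62702) = 1651/2000 ≈ 0.825500
step 8 [4y] swap r/2=227/7851: DF=(1 − 227/7851·(0.979000+0.939600+0.933600+0.901500+0.855400+0.835600+0.825500))/(1+227/7851) = 7957/10000 ≈ 0.795700

1 1/2 979/1000
2 1 2349/2500
3 3/2 1167/1250
4 2 1803/2000
5 5/2 4277/5000
6 3 2089/2500
7 7/2 1651/2000
8 4 7957/10000
DF(1y) = 2349/2500 ≈ 0.939600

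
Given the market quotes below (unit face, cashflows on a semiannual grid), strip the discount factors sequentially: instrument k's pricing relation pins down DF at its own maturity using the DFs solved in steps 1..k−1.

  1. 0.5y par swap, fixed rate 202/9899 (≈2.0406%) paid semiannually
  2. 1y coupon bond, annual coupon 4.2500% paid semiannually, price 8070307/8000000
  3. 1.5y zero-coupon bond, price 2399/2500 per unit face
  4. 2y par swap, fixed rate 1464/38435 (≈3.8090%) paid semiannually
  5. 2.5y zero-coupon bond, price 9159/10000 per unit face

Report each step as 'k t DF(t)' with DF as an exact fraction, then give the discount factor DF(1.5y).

1 1/2 9899/10000
2 1 1209/1250
3 3/2 2399/2500
4 2 2317/2500
5 5/2 9159/10000
DF(1.5y) = 2399/2500 ≈ 0.959600

step 1 [0.5y] swap r/2=101/9899: DF=(1 − 101/9899·(0))/(1+101/9899) = 9899/10000 ≈ 0.989900
step 2 [1y] bond c/2=17/800: DF=(8070307/8000000 − 17/800·(0.989900))/(1+17/800) = 1209/1250 ≈ 0.967200
step 3 [1.5y] zero: DF = P = 2399/2500 ≈ 0.959600
step 4 [2y] swap r/2=732/38435: DF=(1 − 732/38435·(0.989900+0.967200+0.959600))/(1+732/38435) = 2317/2500 ≈ 0.926800
step 5 [2.5y] zero: DF = P = 9159/10000 ≈ 0.915900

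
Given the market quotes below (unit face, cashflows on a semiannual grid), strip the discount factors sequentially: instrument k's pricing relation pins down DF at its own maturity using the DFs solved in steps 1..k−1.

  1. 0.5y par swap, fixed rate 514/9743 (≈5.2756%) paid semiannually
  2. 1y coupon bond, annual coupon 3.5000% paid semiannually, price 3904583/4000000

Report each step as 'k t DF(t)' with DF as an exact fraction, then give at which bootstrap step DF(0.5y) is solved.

step 1 [0.5y] swap r/2=257/9743: DF=(1 − 257/9743·(0))/(1+257/9743) = 9743/10000 ≈ 0.974300
step 2 [1y] bond c/2=7/400: DF=(3904583/4000000 − 7/400·(0.974300))/(1+7/400) = 4713/5000 ≈ 0.942600

1 1/2 9743/10000
2 1 4713/5000
DF(0.5y) is solved at step 1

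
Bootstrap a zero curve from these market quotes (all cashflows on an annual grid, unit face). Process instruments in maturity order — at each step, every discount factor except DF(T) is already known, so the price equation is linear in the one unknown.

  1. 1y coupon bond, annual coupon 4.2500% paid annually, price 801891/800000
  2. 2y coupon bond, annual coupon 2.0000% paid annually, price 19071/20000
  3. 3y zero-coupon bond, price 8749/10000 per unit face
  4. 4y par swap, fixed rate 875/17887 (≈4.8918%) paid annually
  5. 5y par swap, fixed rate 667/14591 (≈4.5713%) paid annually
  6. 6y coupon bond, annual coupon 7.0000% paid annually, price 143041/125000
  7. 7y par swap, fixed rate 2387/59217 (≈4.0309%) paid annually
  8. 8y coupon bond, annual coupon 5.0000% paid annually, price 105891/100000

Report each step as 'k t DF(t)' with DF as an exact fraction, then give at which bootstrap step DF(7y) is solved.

step 1 [1y] bond c/1=17/400: DF=(801891/800000 − 17/400·(0))/(1+17/400) = 1923/2000 ≈ 0.961500
step 2 [2y] bond c/1=1/50: DF=(19071/20000 − 1/50·(0.961500))/(1+1/50) = 229/250 ≈ 0.916000
step 3 [3y] zero: DF = P = 8749/10000 ≈ 0.874900
step 4 [4y] swap r/1=875/17887: DF=(1 − 875/17887·(0.961500+0.916000+0.874900))/(1+875/17887) = 33/40 ≈ 0.825000
step 5 [5y] swap r/1=667/14591: DF=(1 − 667/14591·(0.961500+0.916000+0.874900+0.825000))/(1+667/14591) = 7999/10000 ≈ 0.799900
step 6 [6y] bond c/1=7/100: DF=(143041/125000 − 7/100·(0.961500+0.916000+0.874900+0.825000+0.799900))/(1+7/100) = 7831/10000 ≈ 0.783100
step 7 [7y] swap r/1=2387/59217: DF=(1 − 2387/59217·(0.961500+0.916000+0.874900+0.825000+0.799900+0.783100))/(1+2387/59217) = 7613/10000 ≈ 0.761300
step 8 [8y] bond c/1=1/20: DF=(105891/100000 − 1/20·(0.961500+0.916000+0.874900+0.825000+0.799900+0.783100+0.761300))/(1+1/20) = 1453/2000 ≈ 0.726500

1 1 1923/2000
2 2 229/250
3 3 8749/10000
4 4 33/40
5 5 7999/10000
6 6 7831/10000
7 7 7613/10000
8 8 1453/2000
DF(7y) is solved at step 7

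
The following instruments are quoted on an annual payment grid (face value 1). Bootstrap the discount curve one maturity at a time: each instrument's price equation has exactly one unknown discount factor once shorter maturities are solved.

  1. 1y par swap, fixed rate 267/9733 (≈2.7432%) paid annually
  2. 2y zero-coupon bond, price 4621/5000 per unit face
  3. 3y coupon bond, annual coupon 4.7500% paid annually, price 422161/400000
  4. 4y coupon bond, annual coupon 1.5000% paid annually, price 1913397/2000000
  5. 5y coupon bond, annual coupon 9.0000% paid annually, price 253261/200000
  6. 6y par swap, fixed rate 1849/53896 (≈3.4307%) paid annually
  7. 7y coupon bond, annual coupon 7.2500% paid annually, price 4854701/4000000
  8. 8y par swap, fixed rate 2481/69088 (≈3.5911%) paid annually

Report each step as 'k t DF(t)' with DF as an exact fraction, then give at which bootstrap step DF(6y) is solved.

1 1 9733/10000
2 2 4621/5000
3 3 1843/2000
4 4 9009/10000
5 5 4273/5000
6 6 8151/10000
7 7 7673/10000
8 8 7519/10000
DF(6y) is solved at step 6

step 1 [1y] swap r/1=267/9733: DF=(1 − 267/9733·(0))/(1+267/9733) = 9733/10000 ≈ 0.973300
step 2 [2y] zero: DF = P = 4621/5000 ≈ 0.924200
step 3 [3y] bond c/1=19/400: DF=(422161/400000 − 19/400·(0.973300+0.924200))/(1+19/400) = 1843/2000 ≈ 0.921500
step 4 [4y] bond c/1=3/200: DF=(1913397/2000000 − 3/200·(0.973300+0.924200+0.921500))/(1+3/200) = 9009/10000 ≈ 0.900900
step 5 [5y] bond c/1=9/100: DF=(253261/200000 − 9/100·(0.973300+0.924200+0.921500+0.900900))/(1+9/100) = 4273/5000 ≈ 0.854600
step 6 [6y] swap r/1=1849/53896: DF=(1 − 1849/53896·(0.973300+0.924200+0.921500+0.900900+0.854600))/(1+1849/53896) = 8151/10000 ≈ 0.815100
step 7 [7y] bond c/1=29/400: DF=(4854701/4000000 − 29/400·(0.973300+0.924200+0.921500+0.900900+0.854600+0.815100))/(1+29/400) = 7673/10000 ≈ 0.767300
step 8 [8y] swap r/1=2481/69088: DF=(1 − 2481/69088·(0.973300+0.924200+0.921500+0.900900+0.854600+0.815100+0.767300))/(1+2481/69088) = 7519/10000 ≈ 0.751900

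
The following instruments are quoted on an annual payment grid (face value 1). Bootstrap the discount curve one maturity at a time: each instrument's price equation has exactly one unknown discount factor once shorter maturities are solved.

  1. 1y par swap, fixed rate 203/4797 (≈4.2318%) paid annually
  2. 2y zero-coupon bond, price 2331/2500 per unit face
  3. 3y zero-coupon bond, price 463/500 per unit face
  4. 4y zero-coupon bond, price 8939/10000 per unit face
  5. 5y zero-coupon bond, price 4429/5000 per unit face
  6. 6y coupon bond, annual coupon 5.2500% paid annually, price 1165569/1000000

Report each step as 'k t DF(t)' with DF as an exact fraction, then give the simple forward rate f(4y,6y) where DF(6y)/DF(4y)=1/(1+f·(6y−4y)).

1 1 4797/5000
2 2 2331/2500
3 3 463/500
4 4 8939/10000
5 5 4429/5000
6 6 8781/10000
f(4y,6y) = ((8939/10000)/(8781/10000) − 1)/(2) = 79/8781 ≈ 0.8997%

step 1 [1y] swap r/1=203/4797: DF=(1 − 203/4797·(0))/(1+203/4797) = 4797/5000 ≈ 0.959400
step 2 [2y] zero: DF = P = 2331/2500 ≈ 0.932400
step 3 [3y] zero: DF = P = 463/500 ≈ 0.926000
step 4 [4y] zero: DF = P = 8939/10000 ≈ 0.893900
step 5 [5y] zero: DF = P = 4429/5000 ≈ 0.885800
step 6 [6y] bond c/1=21/400: DF=(1165569/1000000 − 21/400·(0.959400+0.932400+0.926000+0.893900+0.885800))/(1+21/400) = 8781/10000 ≈ 0.878100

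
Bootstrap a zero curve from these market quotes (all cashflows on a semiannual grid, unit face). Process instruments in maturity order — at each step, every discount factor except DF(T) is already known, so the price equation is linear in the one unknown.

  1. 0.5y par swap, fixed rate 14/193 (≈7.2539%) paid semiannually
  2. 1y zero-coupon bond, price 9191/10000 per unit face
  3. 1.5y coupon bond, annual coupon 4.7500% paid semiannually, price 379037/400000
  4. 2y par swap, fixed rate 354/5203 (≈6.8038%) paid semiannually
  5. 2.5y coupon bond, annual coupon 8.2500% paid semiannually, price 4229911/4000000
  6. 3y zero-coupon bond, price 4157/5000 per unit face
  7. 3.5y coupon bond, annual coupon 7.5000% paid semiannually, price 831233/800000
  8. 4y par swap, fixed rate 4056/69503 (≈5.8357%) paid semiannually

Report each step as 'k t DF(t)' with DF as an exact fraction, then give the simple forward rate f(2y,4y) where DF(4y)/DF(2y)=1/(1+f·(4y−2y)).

step 1 [0.5y] swap r/2=7/193: DF=(1 − 7/193·(0))/(1+7/193) = 193/200 ≈ 0.965000
step 2 [1y] zero: DF = P = 9191/10000 ≈ 0.919100
step 3 [1.5y] bond c/2=19/800: DF=(379037/400000 − 19/800·(0.965000+0.919100))/(1+19/800) = 8819/10000 ≈ 0.881900
step 4 [2y] swap r/2=177/5203: DF=(1 − 177/5203·(0.965000+0.919100+0.881900))/(1+177/5203) = 8761/10000 ≈ 0.876100
step 5 [2.5y] bond c/2=33/800: DF=(4229911/4000000 − 33/800·(0.965000+0.919100+0.881900+0.876100))/(1+33/800) = 8713/10000 ≈ 0.871300
step 6 [3y] zero: DF = P = 4157/5000 ≈ 0.831400
step 7 [3.5y] bond c/2=3/80: DF=(831233/800000 − 3/80·(0.965000+0.919100+0.881900+0.876100+0.871300+0.831400))/(1+3/80) = 8083/10000 ≈ 0.808300
step 8 [4y] swap r/2=2028/69503: DF=(1 − 2028/69503·(0.965000+0.919100+0.881900+0.876100+0.871300+0.831400+0.808300))/(1+2028/69503) = 1993/2500 ≈ 0.797200

1 1/2 193/200
2 1 9191/10000
3 3/2 8819/10000
4 2 8761/10000
5 5/2 8713/10000
6 3 4157/5000
7 7/2 8083/10000
8 4 1993/2500
f(2y,4y) = ((8761/10000)/(1993/2500) − 1)/(2) = 789/15944 ≈ 4.9486%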